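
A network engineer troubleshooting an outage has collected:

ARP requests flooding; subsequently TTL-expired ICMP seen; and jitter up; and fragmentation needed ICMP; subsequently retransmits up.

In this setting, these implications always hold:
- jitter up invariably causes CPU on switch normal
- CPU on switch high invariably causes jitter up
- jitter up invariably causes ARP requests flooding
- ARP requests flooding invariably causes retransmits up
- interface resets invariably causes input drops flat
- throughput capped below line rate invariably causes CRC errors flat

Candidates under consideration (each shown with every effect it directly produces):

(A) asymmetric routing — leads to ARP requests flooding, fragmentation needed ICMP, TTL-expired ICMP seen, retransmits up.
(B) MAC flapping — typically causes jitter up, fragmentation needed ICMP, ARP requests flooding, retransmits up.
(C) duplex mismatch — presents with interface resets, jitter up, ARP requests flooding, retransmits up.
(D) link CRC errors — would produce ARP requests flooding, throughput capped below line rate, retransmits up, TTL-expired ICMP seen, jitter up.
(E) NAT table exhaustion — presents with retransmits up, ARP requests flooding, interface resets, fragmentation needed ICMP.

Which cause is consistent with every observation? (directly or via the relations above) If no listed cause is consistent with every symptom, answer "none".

none

Per-candidate check:
(A) asymmetric routing — does not account for jitter up
(B) MAC flapping — ARP requests flooding yes; TTL-expired ICMP seen NO; jitter up yes; fragmentation needed ICMP yes; retransmits up yes
(C) duplex mismatch — ARP requests flooding yes; TTL-expired ICMP seen NO; jitter up yes; fragmentation needed ICMP NO; retransmits up yes
(D) link CRC errors — ARP requests flooding yes; TTL-expired ICMP seen yes; jitter up yes; fragmentation needed ICMP NO; retransmits up yes
(E) NAT table exhaustion — does not account for TTL-expired ICMP seen, jitter up
No candidate is consistent with all observations.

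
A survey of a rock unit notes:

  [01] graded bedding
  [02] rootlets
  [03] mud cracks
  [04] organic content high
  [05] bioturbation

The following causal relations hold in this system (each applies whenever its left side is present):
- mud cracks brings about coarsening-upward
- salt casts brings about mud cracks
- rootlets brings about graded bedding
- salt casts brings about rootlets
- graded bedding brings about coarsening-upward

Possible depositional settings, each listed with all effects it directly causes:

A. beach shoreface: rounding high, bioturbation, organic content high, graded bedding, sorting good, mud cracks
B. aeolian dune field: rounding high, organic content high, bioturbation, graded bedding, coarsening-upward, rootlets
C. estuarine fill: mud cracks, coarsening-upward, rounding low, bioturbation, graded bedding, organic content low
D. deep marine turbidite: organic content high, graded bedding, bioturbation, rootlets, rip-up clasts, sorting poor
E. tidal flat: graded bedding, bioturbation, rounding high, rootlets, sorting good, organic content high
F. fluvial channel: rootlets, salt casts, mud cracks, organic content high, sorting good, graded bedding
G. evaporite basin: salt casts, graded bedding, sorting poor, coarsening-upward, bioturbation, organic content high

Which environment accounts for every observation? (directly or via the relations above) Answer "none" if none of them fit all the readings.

G

Per-candidate check:
(A) beach shoreface — graded bedding +; rootlets -; mud cracks +; organic content high +; bioturbation +
(B) aeolian dune field — graded bedding +; rootlets +; mud cracks -; organic content high +; bioturbation +
(C) estuarine fill — graded bedding +; rootlets -; mud cracks +; organic content high -; bioturbation +
(D) deep marine turbidite — does not account for mud cracks
(E) tidal flat — graded bedding +; rootlets +; mud cracks -; organic content high +; bioturbation +
(F) fluvial channel — does not account for bioturbation
(G) evaporite basin — accounts for every observation (rootlets through salt casts → rootlets)
(G) is the only candidate with no mismatches.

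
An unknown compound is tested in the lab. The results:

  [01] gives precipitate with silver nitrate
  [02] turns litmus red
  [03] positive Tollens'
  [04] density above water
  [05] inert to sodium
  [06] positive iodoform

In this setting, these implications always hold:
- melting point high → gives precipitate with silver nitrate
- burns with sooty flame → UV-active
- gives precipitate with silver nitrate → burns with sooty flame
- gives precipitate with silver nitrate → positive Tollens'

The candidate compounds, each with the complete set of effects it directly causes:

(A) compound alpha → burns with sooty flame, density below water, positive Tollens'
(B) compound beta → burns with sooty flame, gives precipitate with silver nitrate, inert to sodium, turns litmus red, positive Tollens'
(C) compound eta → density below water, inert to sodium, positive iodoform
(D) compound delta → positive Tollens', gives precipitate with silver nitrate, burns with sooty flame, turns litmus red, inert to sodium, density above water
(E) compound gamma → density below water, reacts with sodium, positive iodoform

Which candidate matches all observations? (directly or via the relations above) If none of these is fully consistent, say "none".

none

Per-candidate check:
(A) compound alpha — gives precipitate with silver nitrate -; turns litmus red -; positive Tollens' +; density above water -; inert to sodium -; positive iodoform -
(B) compound beta — does not account for density above water, positive iodoform
(C) compound eta — gives precipitate with silver nitrate -; turns litmus red -; positive Tollens' -; density above water -; inert to sodium +; positive iodoform +
(D) compound delta — gives precipitate with silver nitrate +; turns litmus red +; positive Tollens' +; density above water +; inert to sodium +; positive iodoform -
(E) compound gamma — gives precipitate with silver nitrate -; turns litmus red -; positive Tollens' -; density above water -; inert to sodium -; positive iodoform +
No candidate is consistent with all observations.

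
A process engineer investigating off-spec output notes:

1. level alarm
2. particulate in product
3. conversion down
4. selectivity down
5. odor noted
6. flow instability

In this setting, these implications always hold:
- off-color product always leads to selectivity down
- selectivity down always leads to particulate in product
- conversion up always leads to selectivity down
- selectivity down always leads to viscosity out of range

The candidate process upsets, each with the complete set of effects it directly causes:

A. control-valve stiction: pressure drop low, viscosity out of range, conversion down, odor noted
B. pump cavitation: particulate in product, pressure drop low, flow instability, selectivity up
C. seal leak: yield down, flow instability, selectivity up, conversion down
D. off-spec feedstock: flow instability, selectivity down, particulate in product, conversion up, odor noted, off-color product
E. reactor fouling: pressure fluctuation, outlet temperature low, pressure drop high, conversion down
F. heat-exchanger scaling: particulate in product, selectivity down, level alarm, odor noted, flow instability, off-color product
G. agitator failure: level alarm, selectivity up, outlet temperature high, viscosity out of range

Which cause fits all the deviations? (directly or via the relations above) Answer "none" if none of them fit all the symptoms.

Per-candidate check:
(A) control-valve stiction — level alarm miss; particulate in product miss; conversion down match; selectivity down miss; odor noted match; flow instability miss
(B) pump cavitation — level alarm miss; particulate in product match; conversion down miss; selectivity down miss; odor noted miss; flow instability match
(C) seal leak — level alarm miss; particulate in product miss; conversion down match; selectivity down miss; odor noted miss; flow instability match
(D) off-spec feedstock — fails on level alarm, conversion down (predicts conversion up, not conversion down)
(E) reactor fouling — does not account for level alarm, particulate in product, selectivity down, odor noted, flow instability
(F) heat-exchanger scaling — does not account for conversion down
(G) agitator failure — level alarm match; particulate in product miss; conversion down miss; selectivity down miss; odor noted miss; flow instability miss
Every candidate fails on at least one observation.

none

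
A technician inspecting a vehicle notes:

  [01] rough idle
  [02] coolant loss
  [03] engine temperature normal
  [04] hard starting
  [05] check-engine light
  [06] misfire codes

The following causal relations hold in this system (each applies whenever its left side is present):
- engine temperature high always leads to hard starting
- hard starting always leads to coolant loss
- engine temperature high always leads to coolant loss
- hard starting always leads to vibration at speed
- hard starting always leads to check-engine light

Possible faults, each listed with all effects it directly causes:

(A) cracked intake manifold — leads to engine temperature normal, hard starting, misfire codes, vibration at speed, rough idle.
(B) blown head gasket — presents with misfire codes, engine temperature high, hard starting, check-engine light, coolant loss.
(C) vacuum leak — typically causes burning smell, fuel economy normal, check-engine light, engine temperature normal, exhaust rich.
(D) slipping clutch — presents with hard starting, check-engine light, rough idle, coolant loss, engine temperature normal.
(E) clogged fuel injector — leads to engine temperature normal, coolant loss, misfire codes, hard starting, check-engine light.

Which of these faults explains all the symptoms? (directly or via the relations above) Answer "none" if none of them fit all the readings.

Checking each candidate against the observations:
(A) cracked intake manifold — rough idle match; coolant loss match (by hard starting → coolant loss); engine temperature normal match; hard starting match; check-engine light match (by hard starting → check-engine light); misfire codes match
(B) blown head gasket — rough idle miss; coolant loss match; engine temperature normal miss; hard starting match; check-engine light match; misfire codes match
(C) vacuum leak — rough idle miss; coolant loss miss; engine temperature normal match; hard starting miss; check-engine light match; misfire codes miss
(D) slipping clutch — rough idle match; coolant loss match; engine temperature normal match; hard starting match; check-engine light match; misfire codes miss
(E) clogged fuel injector — rough idle miss; coolant loss match; engine temperature normal match; hard starting match; check-engine light match; misfire codes match
Only (A) is consistent with every observation.

A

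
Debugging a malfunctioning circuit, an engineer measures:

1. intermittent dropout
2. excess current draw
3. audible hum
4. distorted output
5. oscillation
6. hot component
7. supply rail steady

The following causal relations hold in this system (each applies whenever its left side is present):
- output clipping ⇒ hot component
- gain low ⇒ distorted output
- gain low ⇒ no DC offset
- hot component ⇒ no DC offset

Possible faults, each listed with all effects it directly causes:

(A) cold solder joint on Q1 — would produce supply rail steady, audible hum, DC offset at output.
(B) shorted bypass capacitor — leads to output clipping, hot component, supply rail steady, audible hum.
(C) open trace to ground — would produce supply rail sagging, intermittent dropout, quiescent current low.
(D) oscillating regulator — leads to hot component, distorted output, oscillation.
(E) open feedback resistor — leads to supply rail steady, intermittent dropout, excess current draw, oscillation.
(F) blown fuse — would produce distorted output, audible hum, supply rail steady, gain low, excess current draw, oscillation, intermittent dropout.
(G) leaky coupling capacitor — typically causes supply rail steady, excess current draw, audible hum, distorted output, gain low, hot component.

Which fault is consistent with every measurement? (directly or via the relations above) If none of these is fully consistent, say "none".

For each candidate, compare predicted effects to what was observed:
(A) cold solder joint on Q1 — does not account for intermittent dropout, excess current draw, distorted output, oscillation, hot component
(B) shorted bypass capacitor — does not account for intermittent dropout, excess current draw, distorted output, oscillation
(C) open trace to ground — fails on excess current draw, audible hum, distorted output, oscillation, hot component, supply rail steady (predicts supply rail sagging, not supply rail steady)
(D) oscillating regulator — intermittent dropout -; excess current draw -; audible hum -; distorted output +; oscillation +; hot component +; supply rail steady -
(E) open feedback resistor — does not account for audible hum, distorted output, hot component
(F) blown fuse — does not account for hot component
(G) leaky coupling capacitor — does not account for intermittent dropout, oscillation
None of the listed candidates fits everything.

none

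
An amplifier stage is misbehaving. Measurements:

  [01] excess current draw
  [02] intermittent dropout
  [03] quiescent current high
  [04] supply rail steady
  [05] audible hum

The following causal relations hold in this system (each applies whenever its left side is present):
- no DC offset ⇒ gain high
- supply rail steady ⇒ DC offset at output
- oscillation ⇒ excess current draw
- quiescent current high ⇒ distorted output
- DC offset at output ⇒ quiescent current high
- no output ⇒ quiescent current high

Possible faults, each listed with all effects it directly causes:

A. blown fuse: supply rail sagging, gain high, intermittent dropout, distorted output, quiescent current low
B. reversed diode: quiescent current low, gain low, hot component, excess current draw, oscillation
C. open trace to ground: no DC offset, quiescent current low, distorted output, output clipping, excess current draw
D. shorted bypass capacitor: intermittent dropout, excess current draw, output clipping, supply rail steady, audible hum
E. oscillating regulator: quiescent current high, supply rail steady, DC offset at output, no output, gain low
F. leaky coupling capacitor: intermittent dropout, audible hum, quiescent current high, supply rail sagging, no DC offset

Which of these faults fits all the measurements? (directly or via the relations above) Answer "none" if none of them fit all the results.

D

Testing each hypothesis:
(A) blown fuse — excess current draw ✗; intermittent dropout ✓; quiescent current high ✗; supply rail steady ✗; audible hum ✗
(B) reversed diode — excess current draw ✓; intermittent dropout ✗; quiescent current high ✗; supply rail steady ✗; audible hum ✗
(C) open trace to ground — fails on intermittent dropout, quiescent current high, supply rail steady, audible hum (predicts quiescent current low, not quiescent current high)
(D) shorted bypass capacitor — excess current draw ✓; intermittent dropout ✓; quiescent current high ✓ (via supply rail steady → DC offset at output → quiescent current high); supply rail steady ✓; audible hum ✓
(E) oscillating regulator — excess current draw ✗; intermittent dropout ✗; quiescent current high ✓; supply rail steady ✓; audible hum ✗
(F) leaky coupling capacitor — fails on excess current draw, supply rail steady (predicts supply rail sagging, not supply rail steady)
Only (D) is consistent with every observation.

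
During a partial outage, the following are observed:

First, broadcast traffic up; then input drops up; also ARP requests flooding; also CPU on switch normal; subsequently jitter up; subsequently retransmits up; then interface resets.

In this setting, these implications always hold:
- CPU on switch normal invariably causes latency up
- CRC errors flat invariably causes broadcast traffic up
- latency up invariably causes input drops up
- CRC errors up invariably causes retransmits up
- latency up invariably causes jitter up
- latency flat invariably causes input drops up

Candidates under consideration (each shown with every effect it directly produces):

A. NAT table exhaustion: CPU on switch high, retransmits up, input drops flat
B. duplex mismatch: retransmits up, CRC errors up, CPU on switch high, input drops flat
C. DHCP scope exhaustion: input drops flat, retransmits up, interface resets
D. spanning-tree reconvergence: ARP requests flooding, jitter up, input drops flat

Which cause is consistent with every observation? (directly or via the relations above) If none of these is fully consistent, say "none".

none

Per-candidate check:
(A) NAT table exhaustion — broadcast traffic up -; input drops up -; ARP requests flooding -; CPU on switch normal -; jitter up -; retransmits up +; interface resets -
(B) duplex mismatch — broadcast traffic up -; input drops up -; ARP requests flooding -; CPU on switch normal -; jitter up -; retransmits up +; interface resets -
(C) DHCP scope exhaustion — broadcast traffic up -; input drops up -; ARP requests flooding -; CPU on switch normal -; jitter up -; retransmits up +; interface resets +
(D) spanning-tree reconvergence — fails on broadcast traffic up, input drops up, CPU on switch normal, retransmits up, interface resets (predicts input drops flat, not input drops up)
No candidate is consistent with all observations.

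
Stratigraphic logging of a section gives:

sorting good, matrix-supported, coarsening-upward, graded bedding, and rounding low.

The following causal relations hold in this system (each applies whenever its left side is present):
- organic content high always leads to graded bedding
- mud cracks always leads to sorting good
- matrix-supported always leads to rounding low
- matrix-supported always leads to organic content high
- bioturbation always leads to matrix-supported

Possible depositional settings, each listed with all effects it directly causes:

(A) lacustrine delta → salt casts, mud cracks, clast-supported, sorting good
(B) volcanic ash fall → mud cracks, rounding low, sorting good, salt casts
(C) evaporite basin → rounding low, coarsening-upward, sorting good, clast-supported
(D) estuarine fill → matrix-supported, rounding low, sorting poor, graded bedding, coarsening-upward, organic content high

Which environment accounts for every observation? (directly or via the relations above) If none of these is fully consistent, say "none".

Checking each candidate against the observations:
(A) lacustrine delta — sorting good yes; matrix-supported NO; coarsening-upward NO; graded bedding NO; rounding low NO
(B) volcanic ash fall — sorting good yes; matrix-supported NO; coarsening-upward NO; graded bedding NO; rounding low yes
(C) evaporite basin — fails on matrix-supported, graded bedding (predicts clast-supported, not matrix-supported)
(D) estuarine fill — sorting good NO; matrix-supported yes; coarsening-upward yes; graded bedding yes; rounding low yes
No candidate is consistent with all observations.

none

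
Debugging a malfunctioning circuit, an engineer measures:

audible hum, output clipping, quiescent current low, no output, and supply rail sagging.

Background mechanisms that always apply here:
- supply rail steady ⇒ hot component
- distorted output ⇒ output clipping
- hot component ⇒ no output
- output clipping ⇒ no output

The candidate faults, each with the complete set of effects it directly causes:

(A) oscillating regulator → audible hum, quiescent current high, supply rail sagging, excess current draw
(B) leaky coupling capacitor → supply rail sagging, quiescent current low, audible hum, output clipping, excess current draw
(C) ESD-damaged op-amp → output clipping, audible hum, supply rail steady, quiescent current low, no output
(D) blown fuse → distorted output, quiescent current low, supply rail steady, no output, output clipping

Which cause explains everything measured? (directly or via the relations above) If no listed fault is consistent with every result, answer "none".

Per-candidate check:
(A) oscillating regulator — audible hum +; output clipping -; quiescent current low -; no output -; supply rail sagging +
(B) leaky coupling capacitor — audible hum +; output clipping +; quiescent current low +; no output + (via output clipping → no output); supply rail sagging +
(C) ESD-damaged op-amp — fails on supply rail sagging (predicts supply rail steady, not supply rail sagging)
(D) blown fuse — fails on audible hum, supply rail sagging (predicts supply rail steady, not supply rail sagging)
(B) alone accounts for all the evidence.

B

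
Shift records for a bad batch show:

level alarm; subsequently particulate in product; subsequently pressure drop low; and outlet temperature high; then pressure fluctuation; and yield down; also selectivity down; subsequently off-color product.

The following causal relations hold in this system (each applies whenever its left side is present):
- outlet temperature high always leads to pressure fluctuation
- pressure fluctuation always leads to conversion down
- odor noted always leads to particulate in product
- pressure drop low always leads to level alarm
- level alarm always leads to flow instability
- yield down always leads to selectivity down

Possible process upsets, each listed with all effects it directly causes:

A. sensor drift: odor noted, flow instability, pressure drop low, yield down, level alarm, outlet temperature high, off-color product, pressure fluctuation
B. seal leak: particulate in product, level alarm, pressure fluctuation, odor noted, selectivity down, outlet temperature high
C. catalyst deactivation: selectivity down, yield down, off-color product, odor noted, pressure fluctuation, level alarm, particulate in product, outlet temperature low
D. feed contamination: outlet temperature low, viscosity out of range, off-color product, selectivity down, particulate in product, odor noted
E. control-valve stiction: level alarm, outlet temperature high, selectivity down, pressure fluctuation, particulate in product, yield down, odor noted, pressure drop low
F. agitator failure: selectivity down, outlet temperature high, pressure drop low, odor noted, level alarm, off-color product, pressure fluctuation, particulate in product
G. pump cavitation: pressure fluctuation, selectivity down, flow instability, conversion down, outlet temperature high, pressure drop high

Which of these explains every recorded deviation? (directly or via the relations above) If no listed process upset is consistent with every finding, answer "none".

Checking each candidate against the observations:
(A) sensor drift — level alarm match; particulate in product match (via odor noted → particulate in product); pressure drop low match; outlet temperature high match; pressure fluctuation match; yield down match; selectivity down match (via yield down → selectivity down); off-color product match
(B) seal leak — does not account for pressure drop low, yield down, off-color product
(C) catalyst deactivation — level alarm match; particulate in product match; pressure drop low miss; outlet temperature high miss; pressure fluctuation match; yield down match; selectivity down match; off-color product match
(D) feed contamination — level alarm miss; particulate in product match; pressure drop low miss; outlet temperature high miss; pressure fluctuation miss; yield down miss; selectivity down match; off-color product match
(E) control-valve stiction — does not account for off-color product
(F) agitator failure — does not account for yield down
(G) pump cavitation — fails on level alarm, particulate in product, pressure drop low, yield down, off-color product (predicts pressure drop high, not pressure drop low)
(A) alone accounts for all the evidence.

A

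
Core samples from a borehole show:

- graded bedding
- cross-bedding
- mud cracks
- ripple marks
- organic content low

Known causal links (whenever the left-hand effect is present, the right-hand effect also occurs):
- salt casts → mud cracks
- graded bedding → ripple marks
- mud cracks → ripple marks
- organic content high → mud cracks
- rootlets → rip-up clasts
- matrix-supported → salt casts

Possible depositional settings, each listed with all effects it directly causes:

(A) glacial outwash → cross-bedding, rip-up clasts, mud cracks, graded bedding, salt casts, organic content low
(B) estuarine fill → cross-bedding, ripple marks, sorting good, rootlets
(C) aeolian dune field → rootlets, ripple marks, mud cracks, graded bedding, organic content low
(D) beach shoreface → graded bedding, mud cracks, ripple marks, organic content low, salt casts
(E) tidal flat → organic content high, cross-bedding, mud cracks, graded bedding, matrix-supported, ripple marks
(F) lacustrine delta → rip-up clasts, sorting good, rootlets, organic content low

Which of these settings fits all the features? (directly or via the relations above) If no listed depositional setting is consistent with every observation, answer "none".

A

Testing each hypothesis:
(A) glacial outwash — graded bedding +; cross-bedding +; mud cracks +; ripple marks + (through graded bedding → ripple marks); organic content low +
(B) estuarine fill — does not account for graded bedding, mud cracks, organic content low
(C) aeolian dune field — graded bedding +; cross-bedding -; mud cracks +; ripple marks +; organic content low +
(D) beach shoreface — graded bedding +; cross-bedding -; mud cracks +; ripple marks +; organic content low +
(E) tidal flat — fails on organic content low (predicts organic content high, not organic content low)
(F) lacustrine delta — does not account for graded bedding, cross-bedding, mud cracks, ripple marks
(A) alone accounts for all the evidence.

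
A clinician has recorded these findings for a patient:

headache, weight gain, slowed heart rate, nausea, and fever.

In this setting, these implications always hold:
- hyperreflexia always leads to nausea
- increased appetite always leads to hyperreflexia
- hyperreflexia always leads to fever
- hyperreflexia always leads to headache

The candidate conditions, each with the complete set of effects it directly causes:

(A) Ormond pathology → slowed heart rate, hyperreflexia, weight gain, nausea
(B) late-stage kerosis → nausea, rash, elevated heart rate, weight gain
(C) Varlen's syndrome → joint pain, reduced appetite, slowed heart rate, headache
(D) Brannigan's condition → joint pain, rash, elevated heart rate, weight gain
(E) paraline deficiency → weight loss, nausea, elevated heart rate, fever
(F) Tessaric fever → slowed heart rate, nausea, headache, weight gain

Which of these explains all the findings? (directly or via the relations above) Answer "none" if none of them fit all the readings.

A

Per-candidate check:
(A) Ormond pathology — accounts for every observation (headache through hyperreflexia → headache)
(B) late-stage kerosis — fails on headache, slowed heart rate, fever (predicts elevated heart rate, not slowed heart rate)
(C) Varlen's syndrome — does not account for weight gain, nausea, fever
(D) Brannigan's condition — headache -; weight gain +; slowed heart rate -; nausea -; fever -
(E) paraline deficiency — fails on headache, weight gain, slowed heart rate (predicts weight loss, not weight gain; predicts elevated heart rate, not slowed heart rate)
(F) Tessaric fever — headache +; weight gain +; slowed heart rate +; nausea +; fever -
(A) alone accounts for all the evidence.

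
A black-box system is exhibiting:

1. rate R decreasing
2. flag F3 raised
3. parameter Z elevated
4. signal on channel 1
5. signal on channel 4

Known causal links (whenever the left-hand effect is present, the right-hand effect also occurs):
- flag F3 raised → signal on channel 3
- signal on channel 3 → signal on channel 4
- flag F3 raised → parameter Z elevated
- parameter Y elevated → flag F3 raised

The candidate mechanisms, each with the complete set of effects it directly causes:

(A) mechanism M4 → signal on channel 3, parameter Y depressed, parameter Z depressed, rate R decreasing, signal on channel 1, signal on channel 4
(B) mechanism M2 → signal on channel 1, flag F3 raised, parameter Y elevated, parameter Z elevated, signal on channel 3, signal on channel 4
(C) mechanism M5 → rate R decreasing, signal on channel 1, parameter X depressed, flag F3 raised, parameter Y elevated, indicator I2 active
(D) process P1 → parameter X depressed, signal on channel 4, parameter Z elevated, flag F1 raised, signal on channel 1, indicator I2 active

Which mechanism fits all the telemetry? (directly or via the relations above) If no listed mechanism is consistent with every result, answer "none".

C

Per-candidate check:
(A) mechanism M4 — rate R decreasing match; flag F3 raised miss; parameter Z elevated miss; signal on channel 1 match; signal on channel 4 match
(B) mechanism M2 — does not account for rate R decreasing
(C) mechanism M5 — accounts for every observation (parameter Z elevated via flag F3 raised → parameter Z elevated)
(D) process P1 — rate R decreasing miss; flag F3 raised miss; parameter Z elevated match; signal on channel 1 match; signal on channel 4 match
(C) alone accounts for all the evidence.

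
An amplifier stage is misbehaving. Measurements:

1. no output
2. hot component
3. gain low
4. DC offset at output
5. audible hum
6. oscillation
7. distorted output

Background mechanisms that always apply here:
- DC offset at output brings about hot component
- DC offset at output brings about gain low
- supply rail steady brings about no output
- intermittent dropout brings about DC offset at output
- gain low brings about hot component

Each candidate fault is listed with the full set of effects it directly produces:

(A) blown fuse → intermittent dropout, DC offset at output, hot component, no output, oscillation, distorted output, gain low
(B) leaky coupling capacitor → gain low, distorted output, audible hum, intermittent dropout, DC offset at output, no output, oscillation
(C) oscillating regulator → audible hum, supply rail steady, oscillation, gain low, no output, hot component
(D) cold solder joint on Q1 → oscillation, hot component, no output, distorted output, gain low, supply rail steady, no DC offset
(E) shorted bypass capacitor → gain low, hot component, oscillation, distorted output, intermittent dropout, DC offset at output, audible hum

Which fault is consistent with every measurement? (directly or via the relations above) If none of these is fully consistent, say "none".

B

Checking each candidate against the observations:
(A) blown fuse — does not account for audible hum
(B) leaky coupling capacitor — accounts for every observation (hot component via DC offset at output → hot component)
(C) oscillating regulator — does not account for DC offset at output, distorted output
(D) cold solder joint on Q1 — no output yes; hot component yes; gain low yes; DC offset at output NO; audible hum NO; oscillation yes; distorted output yes
(E) shorted bypass capacitor — does not account for no output
(B) is the only candidate with no mismatches.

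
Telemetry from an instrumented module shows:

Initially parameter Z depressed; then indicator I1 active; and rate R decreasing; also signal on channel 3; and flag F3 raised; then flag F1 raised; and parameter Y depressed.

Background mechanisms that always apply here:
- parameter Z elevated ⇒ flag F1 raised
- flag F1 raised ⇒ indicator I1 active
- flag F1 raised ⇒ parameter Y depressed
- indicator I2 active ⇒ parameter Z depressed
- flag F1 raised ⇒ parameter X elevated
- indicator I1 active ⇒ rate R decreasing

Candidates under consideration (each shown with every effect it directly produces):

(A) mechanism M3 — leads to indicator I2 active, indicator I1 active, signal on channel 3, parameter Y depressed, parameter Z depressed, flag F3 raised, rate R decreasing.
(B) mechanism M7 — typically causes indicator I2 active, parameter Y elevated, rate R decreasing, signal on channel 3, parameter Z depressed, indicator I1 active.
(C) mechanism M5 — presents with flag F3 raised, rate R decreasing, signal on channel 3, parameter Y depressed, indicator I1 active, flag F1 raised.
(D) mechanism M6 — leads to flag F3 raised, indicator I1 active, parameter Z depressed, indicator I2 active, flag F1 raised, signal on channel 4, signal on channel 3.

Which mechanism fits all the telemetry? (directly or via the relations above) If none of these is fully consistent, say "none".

Per-candidate check:
(A) mechanism M3 — does not account for flag F1 raised
(B) mechanism M7 — parameter Z depressed yes; indicator I1 active yes; rate R decreasing yes; signal on channel 3 yes; flag F3 raised NO; flag F1 raised NO; parameter Y depressed NO
(C) mechanism M5 — does not account for parameter Z depressed
(D) mechanism M6 — accounts for every observation (rate R decreasing via indicator I1 active → rate R decreasing)
(D) is the only candidate with no mismatches.

D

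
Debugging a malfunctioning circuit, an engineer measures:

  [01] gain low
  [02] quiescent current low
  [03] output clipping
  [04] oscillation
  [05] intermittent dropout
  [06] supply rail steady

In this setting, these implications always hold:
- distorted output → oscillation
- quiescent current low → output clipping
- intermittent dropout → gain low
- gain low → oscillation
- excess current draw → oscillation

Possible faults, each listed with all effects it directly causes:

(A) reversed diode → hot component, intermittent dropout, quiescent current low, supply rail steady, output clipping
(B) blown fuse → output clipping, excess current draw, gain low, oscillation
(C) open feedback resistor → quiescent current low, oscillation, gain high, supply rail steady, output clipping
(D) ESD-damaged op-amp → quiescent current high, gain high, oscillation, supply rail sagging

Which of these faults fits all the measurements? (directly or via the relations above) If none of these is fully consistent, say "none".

Testing each hypothesis:
(A) reversed diode — accounts for every observation (gain low through intermittent dropout → gain low)
(B) blown fuse — gain low +; quiescent current low -; output clipping +; oscillation +; intermittent dropout -; supply rail steady -
(C) open feedback resistor — fails on gain low, intermittent dropout (predicts gain high, not gain low)
(D) ESD-damaged op-amp — gain low -; quiescent current low -; output clipping -; oscillation +; intermittent dropout -; supply rail steady -
Only (A) is consistent with every observation.

A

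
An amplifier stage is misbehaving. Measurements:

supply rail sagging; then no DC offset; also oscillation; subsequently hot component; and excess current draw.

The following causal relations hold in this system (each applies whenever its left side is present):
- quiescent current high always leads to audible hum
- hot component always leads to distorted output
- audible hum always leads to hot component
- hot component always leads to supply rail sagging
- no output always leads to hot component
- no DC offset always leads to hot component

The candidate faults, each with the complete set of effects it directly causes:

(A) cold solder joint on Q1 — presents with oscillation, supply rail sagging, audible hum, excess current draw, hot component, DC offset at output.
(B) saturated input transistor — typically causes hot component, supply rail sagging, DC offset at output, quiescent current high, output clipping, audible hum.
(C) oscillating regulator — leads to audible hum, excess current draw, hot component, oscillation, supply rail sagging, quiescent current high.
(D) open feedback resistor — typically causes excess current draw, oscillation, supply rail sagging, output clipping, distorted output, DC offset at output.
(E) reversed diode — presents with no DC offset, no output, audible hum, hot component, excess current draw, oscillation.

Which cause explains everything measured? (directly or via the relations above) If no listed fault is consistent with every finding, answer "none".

E

Per-candidate check:
(A) cold solder joint on Q1 — fails on no DC offset (predicts DC offset at output, not no DC offset)
(B) saturated input transistor — supply rail sagging match; no DC offset miss; oscillation miss; hot component match; excess current draw miss
(C) oscillating regulator — supply rail sagging match; no DC offset miss; oscillation match; hot component match; excess current draw match
(D) open feedback resistor — supply rail sagging match; no DC offset miss; oscillation match; hot component miss; excess current draw match
(E) reversed diode — supply rail sagging match (through hot component → supply rail sagging); no DC offset match; oscillation match; hot component match; excess current draw match
(E) alone accounts for all the evidence.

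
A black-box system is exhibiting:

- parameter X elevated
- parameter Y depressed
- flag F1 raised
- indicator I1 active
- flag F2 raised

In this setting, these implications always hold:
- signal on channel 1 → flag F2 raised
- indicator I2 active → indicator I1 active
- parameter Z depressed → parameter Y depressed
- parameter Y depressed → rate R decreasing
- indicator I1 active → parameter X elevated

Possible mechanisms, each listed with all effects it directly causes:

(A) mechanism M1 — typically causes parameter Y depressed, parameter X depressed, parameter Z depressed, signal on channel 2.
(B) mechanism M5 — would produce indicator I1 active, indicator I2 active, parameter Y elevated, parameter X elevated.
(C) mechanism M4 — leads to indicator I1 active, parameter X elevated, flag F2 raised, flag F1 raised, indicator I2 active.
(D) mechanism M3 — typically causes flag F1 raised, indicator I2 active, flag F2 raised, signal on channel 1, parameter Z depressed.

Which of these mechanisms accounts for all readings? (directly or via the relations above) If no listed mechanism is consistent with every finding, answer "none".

D

Per-candidate check:
(A) mechanism M1 — parameter X elevated -; parameter Y depressed +; flag F1 raised -; indicator I1 active -; flag F2 raised -
(B) mechanism M5 — parameter X elevated +; parameter Y depressed -; flag F1 raised -; indicator I1 active +; flag F2 raised -
(C) mechanism M4 — parameter X elevated +; parameter Y depressed -; flag F1 raised +; indicator I1 active +; flag F2 raised +
(D) mechanism M3 — accounts for every observation (parameter X elevated through indicator I2 active → indicator I1 active → parameter X elevated)
Only (D) is consistent with every observation.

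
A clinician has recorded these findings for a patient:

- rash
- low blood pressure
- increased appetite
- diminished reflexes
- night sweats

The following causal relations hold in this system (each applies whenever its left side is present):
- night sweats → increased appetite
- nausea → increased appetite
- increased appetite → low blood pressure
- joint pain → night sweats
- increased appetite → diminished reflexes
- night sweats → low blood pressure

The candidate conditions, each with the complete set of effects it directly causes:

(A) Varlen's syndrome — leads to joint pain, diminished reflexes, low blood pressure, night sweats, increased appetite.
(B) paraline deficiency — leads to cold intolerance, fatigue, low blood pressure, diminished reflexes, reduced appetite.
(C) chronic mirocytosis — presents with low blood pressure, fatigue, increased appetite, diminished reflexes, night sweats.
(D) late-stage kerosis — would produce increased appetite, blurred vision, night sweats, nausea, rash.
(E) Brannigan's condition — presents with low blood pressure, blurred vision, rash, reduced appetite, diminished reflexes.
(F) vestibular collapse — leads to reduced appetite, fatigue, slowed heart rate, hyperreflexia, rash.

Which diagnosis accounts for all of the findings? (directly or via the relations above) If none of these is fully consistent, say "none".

D

Checking each candidate against the observations:
(A) Varlen's syndrome — rash miss; low blood pressure match; increased appetite match; diminished reflexes match; night sweats match
(B) paraline deficiency — fails on rash, increased appetite, night sweats (predicts reduced appetite, not increased appetite)
(C) chronic mirocytosis — does not account for rash
(D) late-stage kerosis — accounts for every observation (low blood pressure through night sweats → low blood pressure)
(E) Brannigan's condition — fails on increased appetite, night sweats (predicts reduced appetite, not increased appetite)
(F) vestibular collapse — rash match; low blood pressure miss; increased appetite miss; diminished reflexes miss; night sweats miss
(D) alone accounts for all the evidence.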